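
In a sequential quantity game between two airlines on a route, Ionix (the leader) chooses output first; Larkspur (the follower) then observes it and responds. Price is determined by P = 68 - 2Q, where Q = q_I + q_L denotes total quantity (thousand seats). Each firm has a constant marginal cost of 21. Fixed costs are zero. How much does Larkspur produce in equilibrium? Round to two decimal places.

5.88

The follower Larkspur best-responds to any q_I: π_L = (68 - 2Q)q_L - 21q_L.
Setting the follower's marginal profit to zero, 47 - 2q_I - 4q_L = 0, i.e. q_L = (47 - 2q_I)/4.
Ionix substitutes q_L(q_I) into its own profit: π_I = q_I(68 - 2q_I - (47 - 2q_I)/2) - 21q_I = (89/2 - q_I)q_I - 21q_I.
Maximising: ∂π_I/∂q_I = 47/2 - 2q_I = 0, giving q_I = 47/4.
Then q_L = (47 - 2·(47/4))/4 = 47/8.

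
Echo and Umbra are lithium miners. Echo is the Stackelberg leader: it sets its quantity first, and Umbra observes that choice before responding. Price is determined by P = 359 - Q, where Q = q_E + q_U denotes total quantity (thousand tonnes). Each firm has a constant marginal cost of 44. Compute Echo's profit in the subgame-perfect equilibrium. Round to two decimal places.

12403.13

The follower Umbra best-responds to any q_E: π_U = (359 - Q)q_U - 44q_U.
∂π_U/∂q_U = 315 - q_E - 2q_U = 0 gives the reaction function q_U = (315 - q_E)/2.
The leader anticipates this reaction. Substituting into P = 359 - Q gives P = 403/2 - (1/2)q_E, so π_E = (403/2 - (1/2)q_E)q_E - 44q_E.
Maximising: ∂π_E/∂q_E = 315/2 - q_E = 0, giving q_E = 315/2.
Then q_U = (315 - 315/2)/2 = 315/4.
Price P = 359 - 945/4 = 491/4.
Echo's profit: (491/4 - 44)·(315/2) = 12403.1250.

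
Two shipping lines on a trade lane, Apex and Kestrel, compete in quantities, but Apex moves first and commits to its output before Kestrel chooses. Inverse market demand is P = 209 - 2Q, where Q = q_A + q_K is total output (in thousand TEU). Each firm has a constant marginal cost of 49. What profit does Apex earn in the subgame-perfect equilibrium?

Solve by backward induction. Given q_A, the follower Kestrel maximises π_K = (209 - 2q_A - 2q_K)q_K - 49q_K.
Follower FOC: 160 - 2q_A - 4q_K = 0, so q_K(q_A) = (160 - 2q_A)/4.
Apex substitutes q_K(q_A) into its own profit: π_A = q_A(209 - 2q_A - (160 - 2q_A)/2) - 49q_A = (129 - q_A)q_A - 49q_A.
The leader's first-order condition 80 - 2q_A = 0 yields q_A = 40.
Then q_K = (160 - 2·40)/4 = 20.
Price P = 209 - 2·60 = 89.
Apex's profit: (89 - 49)·40 = 1600.

1600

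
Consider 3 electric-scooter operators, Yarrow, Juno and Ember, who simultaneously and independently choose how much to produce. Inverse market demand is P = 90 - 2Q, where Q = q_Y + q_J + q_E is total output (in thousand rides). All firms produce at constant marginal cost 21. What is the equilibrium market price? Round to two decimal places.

38.25

A representative firm's profit is π_i = q_i(90 - 2Q) - 21q_i.
Setting ∂π_i/∂q_i = 0 with rivals' quantities fixed: 69 - 4q_i - 2·Σ_{j≠i} q_j = 0.
With identical firms every q_j equals q_i, so Σ_{j≠i} q_j = 2q_i and 69 = 8q_i, giving q_i = 69/8.
Total output Q = 207/8, so price P = 90 - 2·(207/8) = 153/4.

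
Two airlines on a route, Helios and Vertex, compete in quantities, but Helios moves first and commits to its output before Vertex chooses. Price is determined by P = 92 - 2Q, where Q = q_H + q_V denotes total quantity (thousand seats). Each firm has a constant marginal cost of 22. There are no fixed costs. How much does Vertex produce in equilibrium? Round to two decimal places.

Solve by backward induction. Given q_H, the follower Vertex maximises π_V = (92 - 2q_H - 2q_V)q_V - 22q_V.
∂π_V/∂q_V = 70 - 2q_H - 4q_V = 0 gives the reaction function q_V = (70 - 2q_H)/4.
The leader anticipates this reaction. Substituting into P = 92 - 2Q gives P = 57 - q_H, so π_H = (57 - q_H)q_H - 22q_H.
Leader FOC: 35 - 2q_H = 0, so q_H = 35/2.
Then q_V = (70 - 2·(35/2))/4 = 35/4.

8.75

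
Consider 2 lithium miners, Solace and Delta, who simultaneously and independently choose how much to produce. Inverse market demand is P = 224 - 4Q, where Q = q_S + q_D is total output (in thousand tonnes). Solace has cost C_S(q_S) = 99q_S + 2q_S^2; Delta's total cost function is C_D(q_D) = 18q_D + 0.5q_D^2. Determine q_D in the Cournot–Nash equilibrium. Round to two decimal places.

Solace's profit: π_S = (224 - 4Q)q_S - (99q_S + 2q_S²). Setting ∂π_S/∂q_S = 0: 125 - 12q_S - 4(q_D) = 0.
Delta's profit: π_D = (224 - 4Q)q_D - (18q_D + (1/2)q_D²). Setting ∂π_D/∂q_D = 0: 206 - 9q_D - 4(q_S) = 0.
So q_S = (125 - 4q_D)/12 and q_D = (206 - 4q_S)/9.
Solving the pair: q_S = 301/92, q_D = 493/23.

21.43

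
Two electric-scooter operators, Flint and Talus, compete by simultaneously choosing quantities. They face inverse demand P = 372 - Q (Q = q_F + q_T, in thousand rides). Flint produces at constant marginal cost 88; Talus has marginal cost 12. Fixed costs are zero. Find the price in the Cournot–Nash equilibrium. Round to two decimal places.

157.33

Flint's profit: π_F = (372 - Q)q_F - (88q_F). Setting ∂π_F/∂q_F = 0: 284 - 2q_F - (q_T) = 0.
Talus's first-order condition: 360 - 2q_T - (q_F) = 0.
Best responses: q_F = (284 - q_T)/2, q_T = (360 - q_F)/2.
Substituting one into the other gives q_F = 208/3 and q_T = 436/3.
Total output Q = 644/3, so price P = 372 - 644/3 = 472/3.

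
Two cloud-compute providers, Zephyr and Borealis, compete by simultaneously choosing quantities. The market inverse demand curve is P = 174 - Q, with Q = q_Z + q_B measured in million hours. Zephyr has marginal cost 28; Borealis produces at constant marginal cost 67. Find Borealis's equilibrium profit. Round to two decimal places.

513.78

Zephyr's profit: π_Z = (174 - Q)q_Z - (28q_Z). Setting ∂π_Z/∂q_Z = 0: 146 - 2q_Z - (q_B) = 0.
Borealis's profit: π_B = (174 - Q)q_B - (67q_B). Setting ∂π_B/∂q_B = 0: 107 - 2q_B - (q_Z) = 0.
Best responses: q_Z = (146 - q_B)/2, q_B = (107 - q_Z)/2.
Solving the pair: q_Z = 185/3, q_B = 68/3.
Price P = 174 - 253/3 = 269/3.
Borealis's profit: (269/3 - 67)·(68/3) = 513.7778.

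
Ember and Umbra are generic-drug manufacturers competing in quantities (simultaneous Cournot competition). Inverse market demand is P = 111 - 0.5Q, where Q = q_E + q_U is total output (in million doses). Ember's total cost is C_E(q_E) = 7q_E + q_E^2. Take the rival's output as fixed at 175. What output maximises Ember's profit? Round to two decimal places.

With the rival's output fixed at 175, Ember's profit is π_E = (111 - (1/2)·175 - (1/2)q_E)q_E - (7q_E + q_E²) = (47/2 - (1/2)q_E)q_E - (7q_E + q_E²).
∂π_E/∂q_E = 33/2 - 3q_E = 0, so q_E = 11/2.

5.50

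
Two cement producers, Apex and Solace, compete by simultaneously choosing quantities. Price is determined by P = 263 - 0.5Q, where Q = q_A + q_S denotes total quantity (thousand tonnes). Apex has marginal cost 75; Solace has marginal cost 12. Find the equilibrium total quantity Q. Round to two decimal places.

Apex's profit: π_A = (263 - 0.5Q)q_A - (75q_A). Setting ∂π_A/∂q_A = 0: 188 - q_A - (1/2)(q_S) = 0.
Solace's first-order condition: 251 - q_S - (1/2)(q_A) = 0.
So q_A = (188 - (1/2)q_S) and q_S = (251 - (1/2)q_A).
Solving the pair: q_A = 250/3, q_S = 628/3.
Total output Q = 250/3 + 628/3 = 878/3.

292.67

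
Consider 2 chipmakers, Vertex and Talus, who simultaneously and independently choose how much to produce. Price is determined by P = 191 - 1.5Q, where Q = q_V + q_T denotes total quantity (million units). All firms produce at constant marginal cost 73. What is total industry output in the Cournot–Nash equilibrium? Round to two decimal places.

52.44

Each firm earns π_i = (191 - 1.5Q)q_i - 73q_i.
Setting ∂π_i/∂q_i = 0 with rivals' quantities fixed: 118 - 3q_i - (3/2)q_j = 0.
With identical firms every q_j equals q_i, so q_j = q_i and 118 = (9/2)q_i, giving q_i = 236/9.
Total output Q = 236/9 + 236/9 = 472/9.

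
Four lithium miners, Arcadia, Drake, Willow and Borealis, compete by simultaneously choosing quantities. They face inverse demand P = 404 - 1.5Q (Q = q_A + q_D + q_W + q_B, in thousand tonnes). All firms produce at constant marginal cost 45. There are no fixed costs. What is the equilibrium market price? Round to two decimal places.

A representative firm's profit is π_i = q_i(404 - 1.5Q) - 45q_i.
First-order condition (treating rivals' output as given): 359 - 3q_i - (3/2)·Σ_{j≠i} q_j = 0.
With identical firms every q_j equals q_i, so Σ_{j≠i} q_j = 3q_i and 359 = (15/2)q_i, giving q_i = 718/15.
Total output Q = 191.4667, so price P = 404 - (3/2)·191.4667 = 584/5.

116.80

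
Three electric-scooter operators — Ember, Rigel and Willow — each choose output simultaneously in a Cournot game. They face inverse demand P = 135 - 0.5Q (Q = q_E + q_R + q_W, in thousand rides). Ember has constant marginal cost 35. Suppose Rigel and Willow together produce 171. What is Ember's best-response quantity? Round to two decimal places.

With rivals' combined output fixed at 171, Ember's profit is π_E = (135 - (1/2)·171 - (1/2)q_E)q_E - (35q_E) = (99/2 - (1/2)q_E)q_E - (35q_E).
∂π_E/∂q_E = 29/2 - q_E = 0, so q_E = 29/2.

14.50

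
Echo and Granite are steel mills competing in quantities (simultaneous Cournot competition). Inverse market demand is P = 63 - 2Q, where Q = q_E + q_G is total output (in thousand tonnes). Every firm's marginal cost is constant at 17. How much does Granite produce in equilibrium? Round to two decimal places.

A representative firm's profit is π_i = q_i(63 - 2Q) - 17q_i.
Setting ∂π_i/∂q_i = 0 with rivals' quantities fixed: 46 - 4q_i - 2q_j = 0.
By symmetry each firm produces the same amount; substituting q_j = q_i yields q_i = 46/6 = 23/3.

7.67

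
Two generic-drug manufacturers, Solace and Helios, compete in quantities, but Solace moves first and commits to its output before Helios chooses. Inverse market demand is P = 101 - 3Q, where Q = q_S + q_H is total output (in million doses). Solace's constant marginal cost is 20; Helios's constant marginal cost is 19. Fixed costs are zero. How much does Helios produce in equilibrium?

7

Solve by backward induction. Given q_S, the follower Helios maximises π_H = (101 - 3q_S - 3q_H)q_H - 19q_H.
Setting the follower's marginal profit to zero, 82 - 3q_S - 6q_H = 0, i.e. q_H = (82 - 3q_S)/6.
The leader anticipates this reaction. Substituting into P = 101 - 3Q gives P = 60 - (3/2)q_S, so π_S = (60 - (3/2)q_S)q_S - 20q_S.
The leader's first-order condition 40 - 3q_S = 0 yields q_S = 40/3.
Then q_H = (82 - 3·(40/3))/6 = 7.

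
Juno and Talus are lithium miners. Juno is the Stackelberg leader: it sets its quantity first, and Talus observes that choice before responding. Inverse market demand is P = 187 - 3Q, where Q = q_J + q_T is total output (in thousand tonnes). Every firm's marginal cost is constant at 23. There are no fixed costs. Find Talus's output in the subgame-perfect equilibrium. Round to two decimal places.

13.67

Solve by backward induction. Given q_J, the follower Talus maximises π_T = (187 - 3q_J - 3q_T)q_T - 23q_T.
∂π_T/∂q_T = 164 - 3q_J - 6q_T = 0 gives the reaction function q_T = (164 - 3q_J)/6.
Juno substitutes q_T(q_J) into its own profit: π_J = q_J(187 - 3q_J - (164 - 3q_J)/2) - 23q_J = (105 - (3/2)q_J)q_J - 23q_J.
The leader's first-order condition 82 - 3q_J = 0 yields q_J = 82/3.
Then q_T = (164 - 3·(82/3))/6 = 41/3.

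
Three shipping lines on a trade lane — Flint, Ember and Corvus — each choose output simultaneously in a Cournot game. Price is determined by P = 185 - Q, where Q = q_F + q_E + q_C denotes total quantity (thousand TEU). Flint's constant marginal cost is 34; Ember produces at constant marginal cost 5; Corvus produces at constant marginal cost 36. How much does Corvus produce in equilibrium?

Flint's profit: π_F = (185 - Q)q_F - (34q_F). Setting ∂π_F/∂q_F = 0: 151 - 2q_F - (q_E + q_C) = 0.
Ember's first-order condition: 180 - 2q_E - (q_F + q_C) = 0.
Corvus's profit: π_C = (185 - Q)q_C - (36q_C). Setting ∂π_C/∂q_C = 0: 149 - 2q_C - (q_F + q_E) = 0.
Adding the 3 first-order conditions: 480 − 4Q = 0, so Q = 120.
Back-substituting: q_F = (151 − 120) = 31, q_E = (180 − 120) = 60, q_C = (149 − 120) = 29.

29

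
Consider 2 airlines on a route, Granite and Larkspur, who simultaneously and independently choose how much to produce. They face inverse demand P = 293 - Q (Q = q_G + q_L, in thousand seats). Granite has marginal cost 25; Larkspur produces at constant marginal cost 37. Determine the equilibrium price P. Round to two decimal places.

118.33

Granite's profit: π_G = (293 - Q)q_G - (25q_G). Setting ∂π_G/∂q_G = 0: 268 - 2q_G - (q_L) = 0.
Larkspur's profit: π_L = (293 - Q)q_L - (37q_L). Setting ∂π_L/∂q_L = 0: 256 - 2q_L - (q_G) = 0.
So q_G = (268 - q_L)/2 and q_L = (256 - q_G)/2.
Solving the pair: q_G = 280/3, q_L = 244/3.
Total output Q = 524/3, so price P = 293 - 524/3 = 355/3.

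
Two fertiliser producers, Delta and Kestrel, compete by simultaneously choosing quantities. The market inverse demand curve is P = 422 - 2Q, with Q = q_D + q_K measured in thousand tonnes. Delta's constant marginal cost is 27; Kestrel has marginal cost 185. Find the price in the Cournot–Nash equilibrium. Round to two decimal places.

211.33

Delta's profit: π_D = (422 - 2Q)q_D - (27q_D). Setting ∂π_D/∂q_D = 0: 395 - 4q_D - 2(q_K) = 0.
Kestrel's first-order condition: 237 - 4q_K - 2(q_D) = 0.
Rearranging gives the reaction functions q_D = (395 - 2q_K)/4 and q_K = (237 - 2q_D)/4.
Substituting one into the other gives q_D = 553/6 and q_K = 79/6.
Total output Q = 316/3, so price P = 422 - 2·(316/3) = 634/3.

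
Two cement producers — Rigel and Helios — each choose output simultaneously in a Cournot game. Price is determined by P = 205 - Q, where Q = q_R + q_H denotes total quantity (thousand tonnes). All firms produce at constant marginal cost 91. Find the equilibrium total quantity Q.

76

A representative firm's profit is π_i = q_i(205 - Q) - 91q_i.
First-order condition (treating rivals' output as given): 114 - 2q_i - q_j = 0.
By symmetry each firm produces the same amount; substituting q_j = q_i yields q_i = 114/3 = 38.
Total output Q = 38 + 38 = 76.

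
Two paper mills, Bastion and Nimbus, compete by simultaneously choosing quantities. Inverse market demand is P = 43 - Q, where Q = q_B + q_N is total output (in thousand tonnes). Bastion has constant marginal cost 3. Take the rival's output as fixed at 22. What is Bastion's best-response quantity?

9

With the rival's output fixed at 22, Bastion's profit is π_B = (43 - 22 - q_B)q_B - (3q_B) = (21 - q_B)q_B - (3q_B).
∂π_B/∂q_B = 18 - 2q_B = 0, so q_B = 9.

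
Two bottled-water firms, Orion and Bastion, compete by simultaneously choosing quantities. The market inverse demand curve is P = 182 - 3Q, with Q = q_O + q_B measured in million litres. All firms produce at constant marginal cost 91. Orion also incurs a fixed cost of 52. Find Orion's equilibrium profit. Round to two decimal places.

Each firm earns π_i = (182 - 3Q)q_i - 91q_i.
First-order condition (treating rivals' output as given): 91 - 6q_i - 3q_j = 0.
By symmetry each firm produces the same amount; substituting q_j = q_i yields q_i = 91/9.
Price P = 182 - 3·(182/9) = 364/3.
Orion's profit: (364/3 - 91)·(91/9) - 52 = 254.7037.

254.70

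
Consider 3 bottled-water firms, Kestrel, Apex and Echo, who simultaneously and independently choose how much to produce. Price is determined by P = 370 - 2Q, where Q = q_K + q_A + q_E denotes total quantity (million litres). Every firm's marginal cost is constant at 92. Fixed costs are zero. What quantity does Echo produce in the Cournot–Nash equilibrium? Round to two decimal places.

34.75

A representative firm's profit is π_i = q_i(370 - 2Q) - 92q_i.
Setting ∂π_i/∂q_i = 0 with rivals' quantities fixed: 278 - 4q_i - 2·Σ_{j≠i} q_j = 0.
By symmetry each firm produces the same amount; substituting Σ_{j≠i} q_j = 2q_i yields q_i = 278/8 = 139/4.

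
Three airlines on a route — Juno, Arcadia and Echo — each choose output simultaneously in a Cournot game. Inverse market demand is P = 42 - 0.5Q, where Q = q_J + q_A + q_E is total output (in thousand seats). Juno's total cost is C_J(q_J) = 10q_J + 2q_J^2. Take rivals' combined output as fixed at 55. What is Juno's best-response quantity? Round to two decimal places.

With rivals' combined output fixed at 55, Juno's profit is π_J = (42 - (1/2)·55 - (1/2)q_J)q_J - (10q_J + 2q_J²) = (29/2 - (1/2)q_J)q_J - (10q_J + 2q_J²).
∂π_J/∂q_J = 9/2 - 5q_J = 0, so q_J = 9/10.

0.90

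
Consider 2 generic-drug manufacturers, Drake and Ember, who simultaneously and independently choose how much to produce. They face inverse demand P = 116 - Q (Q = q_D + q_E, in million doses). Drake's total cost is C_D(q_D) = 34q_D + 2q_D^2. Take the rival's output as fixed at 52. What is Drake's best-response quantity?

5

With the rival's output fixed at 52, Drake's profit is π_D = (116 - 52 - q_D)q_D - (34q_D + 2q_D²) = (64 - q_D)q_D - (34q_D + 2q_D²).
∂π_D/∂q_D = 30 - 6q_D = 0, so q_D = 5.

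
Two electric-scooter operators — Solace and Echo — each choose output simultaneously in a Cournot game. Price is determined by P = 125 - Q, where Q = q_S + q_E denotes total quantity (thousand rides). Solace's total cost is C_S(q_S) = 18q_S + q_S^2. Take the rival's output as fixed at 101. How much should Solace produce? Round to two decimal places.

1.50

With the rival's output fixed at 101, Solace's profit is π_S = (125 - 101 - q_S)q_S - (18q_S + q_S²) = (24 - q_S)q_S - (18q_S + q_S²).
∂π_S/∂q_S = 6 - 4q_S = 0, so q_S = 3/2.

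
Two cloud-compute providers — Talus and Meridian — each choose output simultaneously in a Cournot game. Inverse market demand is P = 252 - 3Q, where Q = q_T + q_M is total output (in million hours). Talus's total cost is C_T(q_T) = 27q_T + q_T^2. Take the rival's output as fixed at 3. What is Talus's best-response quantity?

27

With the rival's output fixed at 3, Talus's profit is π_T = (252 - 3·3 - 3q_T)q_T - (27q_T + q_T²) = (243 - 3q_T)q_T - (27q_T + q_T²).
∂π_T/∂q_T = 216 - 8q_T = 0, so q_T = 27.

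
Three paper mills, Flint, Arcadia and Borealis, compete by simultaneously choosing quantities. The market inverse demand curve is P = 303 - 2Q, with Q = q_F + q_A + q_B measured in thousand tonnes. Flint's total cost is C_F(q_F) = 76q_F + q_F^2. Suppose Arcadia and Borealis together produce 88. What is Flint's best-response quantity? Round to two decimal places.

8.50

With rivals' combined output fixed at 88, Flint's profit is π_F = (303 - 2·88 - 2q_F)q_F - (76q_F + q_F²) = (127 - 2q_F)q_F - (76q_F + q_F²).
∂π_F/∂q_F = 51 - 6q_F = 0, so q_F = 17/2.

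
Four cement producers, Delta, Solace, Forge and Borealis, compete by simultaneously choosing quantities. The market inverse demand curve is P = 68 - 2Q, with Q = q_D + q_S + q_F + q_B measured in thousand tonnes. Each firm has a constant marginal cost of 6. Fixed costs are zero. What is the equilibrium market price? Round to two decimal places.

18.40

A representative firm's profit is π_i = q_i(68 - 2Q) - 6q_i.
First-order condition (treating rivals' output as given): 62 - 4q_i - 2·Σ_{j≠i} q_j = 0.
By symmetry each firm produces the same amount; substituting Σ_{j≠i} q_j = 3q_i yields q_i = 62/10 = 31/5.
Total output Q = 124/5, so price P = 68 - 2·(124/5) = 92/5.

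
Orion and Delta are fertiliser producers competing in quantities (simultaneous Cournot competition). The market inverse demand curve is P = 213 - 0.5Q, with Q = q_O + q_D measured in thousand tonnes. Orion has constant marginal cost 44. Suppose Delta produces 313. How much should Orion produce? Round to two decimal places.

With the rival's output fixed at 313, Orion's profit is π_O = (213 - (1/2)·313 - (1/2)q_O)q_O - (44q_O) = (113/2 - (1/2)q_O)q_O - (44q_O).
∂π_O/∂q_O = 25/2 - q_O = 0, so q_O = 25/2.

12.50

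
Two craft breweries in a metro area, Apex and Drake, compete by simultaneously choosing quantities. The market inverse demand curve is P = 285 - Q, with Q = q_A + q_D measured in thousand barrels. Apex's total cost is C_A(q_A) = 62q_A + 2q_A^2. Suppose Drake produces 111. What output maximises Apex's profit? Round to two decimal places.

18.67

With the rival's output fixed at 111, Apex's profit is π_A = (285 - 111 - q_A)q_A - (62q_A + 2q_A²) = (174 - q_A)q_A - (62q_A + 2q_A²).
∂π_A/∂q_A = 112 - 6q_A = 0, so q_A = 56/3.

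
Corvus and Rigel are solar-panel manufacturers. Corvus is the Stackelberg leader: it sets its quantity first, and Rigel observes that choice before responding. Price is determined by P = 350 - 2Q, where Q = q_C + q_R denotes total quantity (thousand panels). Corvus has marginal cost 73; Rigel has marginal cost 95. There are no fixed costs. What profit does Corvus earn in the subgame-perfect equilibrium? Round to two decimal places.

5587.56

The follower Rigel best-responds to any q_C: π_R = (350 - 2Q)q_R - 95q_R.
Follower FOC: 255 - 2q_C - 4q_R = 0, so q_R(q_C) = (255 - 2q_C)/4.
The leader anticipates this reaction. Substituting into P = 350 - 2Q gives P = 445/2 - q_C, so π_C = (445/2 - q_C)q_C - 73q_C.
The leader's first-order condition 299/2 - 2q_C = 0 yields q_C = 299/4.
Then q_R = (255 - 2·(299/4))/4 = 211/8.
Price P = 350 - 2·(809/8) = 591/4.
Corvus's profit: (591/4 - 73)·(299/4) = 5587.5625.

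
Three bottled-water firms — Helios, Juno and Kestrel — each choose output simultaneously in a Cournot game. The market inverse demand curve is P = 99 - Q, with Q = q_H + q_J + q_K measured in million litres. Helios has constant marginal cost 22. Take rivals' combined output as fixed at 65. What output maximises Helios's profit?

With rivals' combined output fixed at 65, Helios's profit is π_H = (99 - 65 - q_H)q_H - (22q_H) = (34 - q_H)q_H - (22q_H).
∂π_H/∂q_H = 12 - 2q_H = 0, so q_H = 6.

6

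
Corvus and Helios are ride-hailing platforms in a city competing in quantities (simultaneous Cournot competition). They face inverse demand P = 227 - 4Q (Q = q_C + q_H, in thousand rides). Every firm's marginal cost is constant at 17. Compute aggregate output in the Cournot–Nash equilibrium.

35

A representative firm's profit is π_i = q_i(227 - 4Q) - 17q_i.
Setting ∂π_i/∂q_i = 0 with rivals' quantities fixed: 210 - 8q_i - 4q_j = 0.
With identical firms every q_j equals q_i, so q_j = q_i and 210 = 12q_i, giving q_i = 35/2.
Total output Q = 35/2 + 35/2 = 35.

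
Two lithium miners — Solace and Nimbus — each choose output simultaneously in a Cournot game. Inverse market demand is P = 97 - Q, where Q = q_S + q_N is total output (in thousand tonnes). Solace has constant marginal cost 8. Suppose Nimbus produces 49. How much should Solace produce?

With the rival's output fixed at 49, Solace's profit is π_S = (97 - 49 - q_S)q_S - (8q_S) = (48 - q_S)q_S - (8q_S).
∂π_S/∂q_S = 40 - 2q_S = 0, so q_S = 20.

20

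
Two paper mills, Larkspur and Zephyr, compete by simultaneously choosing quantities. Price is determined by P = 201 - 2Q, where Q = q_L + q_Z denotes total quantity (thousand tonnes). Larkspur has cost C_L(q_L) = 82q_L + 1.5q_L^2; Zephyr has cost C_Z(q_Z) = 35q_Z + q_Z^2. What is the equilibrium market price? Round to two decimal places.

Larkspur's profit: π_L = (201 - 2Q)q_L - (82q_L + (3/2)q_L²). Setting ∂π_L/∂q_L = 0: 119 - 7q_L - 2(q_Z) = 0.
Zephyr's profit: π_Z = (201 - 2Q)q_Z - (35q_Z + q_Z²). Setting ∂π_Z/∂q_Z = 0: 166 - 6q_Z - 2(q_L) = 0.
Best responses: q_L = (119 - 2q_Z)/7, q_Z = (166 - 2q_L)/6.
Substituting one into the other gives q_L = 191/19 and q_Z = 462/19.
Total output Q = 653/19, so price P = 201 - 2·(653/19) = 132.2632.

132.26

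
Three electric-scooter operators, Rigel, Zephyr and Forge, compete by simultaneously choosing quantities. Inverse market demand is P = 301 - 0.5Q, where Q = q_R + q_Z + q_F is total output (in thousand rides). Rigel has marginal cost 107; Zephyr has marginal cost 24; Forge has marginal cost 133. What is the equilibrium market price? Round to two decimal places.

141.25

Rigel's profit: π_R = (301 - 0.5Q)q_R - (107q_R). Setting ∂π_R/∂q_R = 0: 194 - q_R - (1/2)(q_Z + q_F) = 0.
Zephyr's first-order condition: 277 - q_Z - (1/2)(q_R + q_F) = 0.
Forge's first-order condition: 168 - q_F - (1/2)(q_R + q_Z) = 0.
Summing all 3 equations gives 639 − 2Q = 0, hence Q = 639/2.
Back-substituting: q_R = (194 − 639/4)/(1/2) = 137/2, q_Z = (277 − 639/4)/(1/2) = 469/2, q_F = (168 − 639/4)/(1/2) = 33/2.
Total output Q = 639/2, so price P = 301 - (1/2)·(639/2) = 565/4.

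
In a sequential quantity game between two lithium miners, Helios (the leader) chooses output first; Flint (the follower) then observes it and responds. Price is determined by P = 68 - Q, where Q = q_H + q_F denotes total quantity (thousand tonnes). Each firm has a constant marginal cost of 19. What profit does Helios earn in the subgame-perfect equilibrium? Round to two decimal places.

300.13

The follower Flint best-responds to any q_H: π_F = (68 - Q)q_F - 19q_F.
Follower FOC: 49 - q_H - 2q_F = 0, so q_F(q_H) = (49 - q_H)/2.
Helios substitutes q_F(q_H) into its own profit: π_H = q_H(68 - q_H - (49 - q_H)/2) - 19q_H = (87/2 - (1/2)q_H)q_H - 19q_H.
The leader's first-order condition 49/2 - q_H = 0 yields q_H = 49/2.
Then q_F = (49 - 49/2)/2 = 49/4.
Price P = 68 - 147/4 = 125/4.
Helios's profit: (125/4 - 19)·(49/2) = 300.1250.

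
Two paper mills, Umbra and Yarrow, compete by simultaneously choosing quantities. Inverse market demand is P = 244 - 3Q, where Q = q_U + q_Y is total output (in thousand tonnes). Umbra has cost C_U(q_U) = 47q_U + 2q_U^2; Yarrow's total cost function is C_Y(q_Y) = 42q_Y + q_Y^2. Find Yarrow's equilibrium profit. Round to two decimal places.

Umbra's profit: π_U = (244 - 3Q)q_U - (47q_U + 2q_U²). Setting ∂π_U/∂q_U = 0: 197 - 10q_U - 3(q_Y) = 0.
Yarrow's first-order condition: 202 - 8q_Y - 3(q_U) = 0.
Best responses: q_U = (197 - 3q_Y)/10, q_Y = (202 - 3q_U)/8.
Solving the pair: q_U = 970/71, q_Y = 1429/71.
Price P = 244 - 3·33.7887 = 142.6338.
Yarrow's profit: 142.6338·(1429/71) - 42·(1429/71) - (1429/71)² = 1620.3460.

1620.35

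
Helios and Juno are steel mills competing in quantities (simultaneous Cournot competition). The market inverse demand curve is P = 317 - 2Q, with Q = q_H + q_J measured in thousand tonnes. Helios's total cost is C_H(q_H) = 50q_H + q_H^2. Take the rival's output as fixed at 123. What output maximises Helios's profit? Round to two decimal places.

With the rival's output fixed at 123, Helios's profit is π_H = (317 - 2·123 - 2q_H)q_H - (50q_H + q_H²) = (71 - 2q_H)q_H - (50q_H + q_H²).
∂π_H/∂q_H = 21 - 6q_H = 0, so q_H = 7/2.

3.50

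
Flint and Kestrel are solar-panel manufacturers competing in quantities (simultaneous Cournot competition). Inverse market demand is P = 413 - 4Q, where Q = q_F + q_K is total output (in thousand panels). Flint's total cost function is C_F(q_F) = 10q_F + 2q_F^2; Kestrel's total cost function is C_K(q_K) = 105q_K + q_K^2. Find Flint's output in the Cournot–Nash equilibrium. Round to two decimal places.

Flint's profit: π_F = (413 - 4Q)q_F - (10q_F + 2q_F²). Setting ∂π_F/∂q_F = 0: 403 - 12q_F - 4(q_K) = 0.
Kestrel's profit: π_K = (413 - 4Q)q_K - (105q_K + q_K²). Setting ∂π_K/∂q_K = 0: 308 - 10q_K - 4(q_F) = 0.
So q_F = (403 - 4q_K)/12 and q_K = (308 - 4q_F)/10.
Substituting one into the other gives q_F = 1399/52 and q_K = 521/26.

26.90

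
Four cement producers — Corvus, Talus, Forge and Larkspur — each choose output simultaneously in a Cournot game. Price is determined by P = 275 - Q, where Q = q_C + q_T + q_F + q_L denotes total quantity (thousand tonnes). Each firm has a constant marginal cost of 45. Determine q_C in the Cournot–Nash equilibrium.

46

Each firm earns π_i = (275 - Q)q_i - 45q_i.
Setting ∂π_i/∂q_i = 0 with rivals' quantities fixed: 230 - 2q_i - Σ_{j≠i} q_j = 0.
With identical firms every q_j equals q_i, so Σ_{j≠i} q_j = 3q_i and 230 = 5q_i, giving q_i = 46.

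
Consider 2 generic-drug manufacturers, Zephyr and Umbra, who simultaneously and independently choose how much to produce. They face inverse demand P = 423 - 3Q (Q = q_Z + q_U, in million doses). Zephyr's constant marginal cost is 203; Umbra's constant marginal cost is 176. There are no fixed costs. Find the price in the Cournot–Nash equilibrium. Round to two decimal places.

267.33

Zephyr's profit: π_Z = (423 - 3Q)q_Z - (203q_Z). Setting ∂π_Z/∂q_Z = 0: 220 - 6q_Z - 3(q_U) = 0.
Umbra's profit: π_U = (423 - 3Q)q_U - (176q_U). Setting ∂π_U/∂q_U = 0: 247 - 6q_U - 3(q_Z) = 0.
Rearranging gives the reaction functions q_Z = (220 - 3q_U)/6 and q_U = (247 - 3q_Z)/6.
Substituting one into the other gives q_Z = 193/9 and q_U = 274/9.
Total output Q = 467/9, so price P = 423 - 3·(467/9) = 802/3.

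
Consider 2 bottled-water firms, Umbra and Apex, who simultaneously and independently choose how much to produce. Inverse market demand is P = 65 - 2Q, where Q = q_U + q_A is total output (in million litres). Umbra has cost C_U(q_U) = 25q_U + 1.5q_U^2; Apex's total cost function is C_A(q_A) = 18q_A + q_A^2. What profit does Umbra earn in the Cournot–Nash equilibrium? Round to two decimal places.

Umbra's profit: π_U = (65 - 2Q)q_U - (25q_U + (3/2)q_U²). Setting ∂π_U/∂q_U = 0: 40 - 7q_U - 2(q_A) = 0.
Apex's profit: π_A = (65 - 2Q)q_A - (18q_A + q_A²). Setting ∂π_A/∂q_A = 0: 47 - 6q_A - 2(q_U) = 0.
Best responses: q_U = (40 - 2q_A)/7, q_A = (47 - 2q_U)/6.
Substituting one into the other gives q_U = 73/19 and q_A = 249/38.
Price P = 65 - 2·(395/38) = 840/19.
Umbra's profit: (840/19)·(73/19) - 25·(73/19) - (3/2)(73/19)² = 51.6662.

51.67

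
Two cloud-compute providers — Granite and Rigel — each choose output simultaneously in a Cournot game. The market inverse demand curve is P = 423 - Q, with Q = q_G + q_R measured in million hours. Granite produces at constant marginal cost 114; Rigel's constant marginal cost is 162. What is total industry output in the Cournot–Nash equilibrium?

190

Granite's profit: π_G = (423 - Q)q_G - (114q_G). Setting ∂π_G/∂q_G = 0: 309 - 2q_G - (q_R) = 0.
Rigel's profit: π_R = (423 - Q)q_R - (162q_R). Setting ∂π_R/∂q_R = 0: 261 - 2q_R - (q_G) = 0.
Best responses: q_G = (309 - q_R)/2, q_R = (261 - q_G)/2.
Solving the pair: q_G = 119, q_R = 71.
Total output Q = 119 + 71 = 190.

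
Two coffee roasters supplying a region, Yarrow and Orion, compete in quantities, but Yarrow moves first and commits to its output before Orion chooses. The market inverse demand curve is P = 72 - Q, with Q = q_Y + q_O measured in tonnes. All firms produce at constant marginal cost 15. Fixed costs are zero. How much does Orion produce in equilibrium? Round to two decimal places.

The follower Orion best-responds to any q_Y: π_O = (72 - Q)q_O - 15q_O.
Setting the follower's marginal profit to zero, 57 - q_Y - 2q_O = 0, i.e. q_O = (57 - q_Y)/2.
Yarrow substitutes q_O(q_Y) into its own profit: π_Y = q_Y(72 - q_Y - (57 - q_Y)/2) - 15q_Y = (87/2 - (1/2)q_Y)q_Y - 15q_Y.
Leader FOC: 57/2 - q_Y = 0, so q_Y = 57/2.
Then q_O = (57 - 57/2)/2 = 57/4.

14.25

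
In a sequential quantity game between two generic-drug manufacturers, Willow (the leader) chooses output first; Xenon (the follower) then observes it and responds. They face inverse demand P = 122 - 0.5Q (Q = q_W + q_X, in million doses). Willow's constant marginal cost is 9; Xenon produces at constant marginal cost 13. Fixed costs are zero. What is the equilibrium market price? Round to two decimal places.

The follower Xenon best-responds to any q_W: π_X = (122 - 0.5Q)q_X - 13q_X.
∂π_X/∂q_X = 109 - (1/2)q_W - q_X = 0 gives the reaction function q_X = (109 - (1/2)q_W).
Willow substitutes q_X(q_W) into its own profit: π_W = q_W(122 - (1/2)q_W - (109 - (1/2)q_W)/2) - 9q_W = (135/2 - (1/4)q_W)q_W - 9q_W.
The leader's first-order condition 117/2 - (1/2)q_W = 0 yields q_W = 117.
Then q_X = (109 - (1/2)·117) = 101/2.
Total output Q = 335/2, so price P = 122 - (1/2)·(335/2) = 153/4.

38.25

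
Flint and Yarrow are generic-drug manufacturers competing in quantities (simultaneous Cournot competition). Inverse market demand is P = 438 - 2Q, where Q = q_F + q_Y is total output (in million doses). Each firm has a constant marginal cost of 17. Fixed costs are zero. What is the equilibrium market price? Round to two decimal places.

157.33

A representative firm's profit is π_i = q_i(438 - 2Q) - 17q_i.
Setting ∂π_i/∂q_i = 0 with rivals' quantities fixed: 421 - 4q_i - 2q_j = 0.
By symmetry each firm produces the same amount; substituting q_j = q_i yields q_i = 421/6.
Total output Q = 421/3, so price P = 438 - 2·(421/3) = 472/3.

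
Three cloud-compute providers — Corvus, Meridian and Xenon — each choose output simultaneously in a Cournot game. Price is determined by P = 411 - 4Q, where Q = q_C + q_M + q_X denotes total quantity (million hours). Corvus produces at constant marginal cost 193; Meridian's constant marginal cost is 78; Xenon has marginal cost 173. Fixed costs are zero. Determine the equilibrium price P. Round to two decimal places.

213.75

Corvus's profit: π_C = (411 - 4Q)q_C - (193q_C). Setting ∂π_C/∂q_C = 0: 218 - 8q_C - 4(q_M + q_X) = 0.
Meridian's first-order condition: 333 - 8q_M - 4(q_C + q_X) = 0.
Xenon's profit: π_X = (411 - 4Q)q_X - (173q_X). Setting ∂π_X/∂q_X = 0: 238 - 8q_X - 4(q_C + q_M) = 0.
Adding the 3 first-order conditions: 789 − 16Q = 0, so Q = 789/16.
Back-substituting: q_C = (218 − 789/4)/4 = 83/16, q_M = (333 − 789/4)/4 = 543/16, q_X = (238 − 789/4)/4 = 163/16.
Total output Q = 789/16, so price P = 411 - 4·(789/16) = 855/4.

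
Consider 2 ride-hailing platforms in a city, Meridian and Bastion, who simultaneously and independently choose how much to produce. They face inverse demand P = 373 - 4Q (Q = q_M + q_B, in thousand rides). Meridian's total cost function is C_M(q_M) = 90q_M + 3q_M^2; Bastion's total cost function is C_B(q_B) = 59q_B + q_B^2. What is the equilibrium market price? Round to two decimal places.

216.94

Meridian's profit: π_M = (373 - 4Q)q_M - (90q_M + 3q_M²). Setting ∂π_M/∂q_M = 0: 283 - 14q_M - 4(q_B) = 0.
Bastion's first-order condition: 314 - 10q_B - 4(q_M) = 0.
So q_M = (283 - 4q_B)/14 and q_B = (314 - 4q_M)/10.
Solving the pair: q_M = 787/62, q_B = 816/31.
Total output Q = 39.0161, so price P = 373 - 4·39.0161 = 216.9355.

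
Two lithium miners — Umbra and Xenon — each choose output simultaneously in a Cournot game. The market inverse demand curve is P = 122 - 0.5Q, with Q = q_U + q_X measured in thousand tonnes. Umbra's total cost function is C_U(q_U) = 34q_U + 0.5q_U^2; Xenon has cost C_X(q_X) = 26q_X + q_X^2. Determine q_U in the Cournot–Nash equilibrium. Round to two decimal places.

Umbra's profit: π_U = (122 - 0.5Q)q_U - (34q_U + (1/2)q_U²). Setting ∂π_U/∂q_U = 0: 88 - 2q_U - (1/2)(q_X) = 0.
Xenon's profit: π_X = (122 - 0.5Q)q_X - (26q_X + q_X²). Setting ∂π_X/∂q_X = 0: 96 - 3q_X - (1/2)(q_U) = 0.
Best responses: q_U = (88 - (1/2)q_X)/2, q_X = (96 - (1/2)q_U)/3.
Substituting one into the other gives q_U = 864/23 and q_X = 592/23.

37.57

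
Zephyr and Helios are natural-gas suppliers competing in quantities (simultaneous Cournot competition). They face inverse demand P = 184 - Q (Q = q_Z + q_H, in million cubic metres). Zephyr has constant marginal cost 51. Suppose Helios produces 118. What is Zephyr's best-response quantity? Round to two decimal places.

7.50

With the rival's output fixed at 118, Zephyr's profit is π_Z = (184 - 118 - q_Z)q_Z - (51q_Z) = (66 - q_Z)q_Z - (51q_Z).
∂π_Z/∂q_Z = 15 - 2q_Z = 0, so q_Z = 15/2.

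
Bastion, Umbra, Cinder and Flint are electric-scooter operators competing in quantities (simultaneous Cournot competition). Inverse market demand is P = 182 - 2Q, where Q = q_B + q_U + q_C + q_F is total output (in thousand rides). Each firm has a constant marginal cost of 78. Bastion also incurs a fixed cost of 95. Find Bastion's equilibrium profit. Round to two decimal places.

121.32

A representative firm's profit is π_i = q_i(182 - 2Q) - 78q_i.
Setting ∂π_i/∂q_i = 0 with rivals' quantities fixed: 104 - 4q_i - 2·Σ_{j≠i} q_j = 0.
By symmetry each firm produces the same amount; substituting Σ_{j≠i} q_j = 3q_i yields q_i = 104/10 = 52/5.
Price P = 182 - 2·(208/5) = 494/5.
Bastion's profit: (494/5 - 78)·(52/5) - 95 = 121.3200.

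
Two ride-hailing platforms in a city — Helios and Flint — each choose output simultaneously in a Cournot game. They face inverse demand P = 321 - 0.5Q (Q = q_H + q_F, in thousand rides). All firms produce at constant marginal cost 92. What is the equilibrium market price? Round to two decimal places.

168.33

A representative firm's profit is π_i = q_i(321 - 0.5Q) - 92q_i.
First-order condition (treating rivals' output as given): 229 - q_i - (1/2)q_j = 0.
With identical firms every q_j equals q_i, so q_j = q_i and 229 = (3/2)q_i, giving q_i = 458/3.
Total output Q = 916/3, so price P = 321 - (1/2)·(916/3) = 505/3.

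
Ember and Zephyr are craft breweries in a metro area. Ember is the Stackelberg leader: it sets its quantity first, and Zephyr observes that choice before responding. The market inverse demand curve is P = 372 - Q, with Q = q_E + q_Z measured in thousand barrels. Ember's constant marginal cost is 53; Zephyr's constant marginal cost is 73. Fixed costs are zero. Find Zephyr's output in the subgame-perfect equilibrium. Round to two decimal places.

The follower Zephyr best-responds to any q_E: π_Z = (372 - Q)q_Z - 73q_Z.
∂π_Z/∂q_Z = 299 - q_E - 2q_Z = 0 gives the reaction function q_Z = (299 - q_E)/2.
Ember substitutes q_Z(q_E) into its own profit: π_E = q_E(372 - q_E - (299 - q_E)/2) - 53q_E = (445/2 - (1/2)q_E)q_E - 53q_E.
Maximising: ∂π_E/∂q_E = 339/2 - q_E = 0, giving q_E = 339/2.
Then q_Z = (299 - 339/2)/2 = 259/4.

64.75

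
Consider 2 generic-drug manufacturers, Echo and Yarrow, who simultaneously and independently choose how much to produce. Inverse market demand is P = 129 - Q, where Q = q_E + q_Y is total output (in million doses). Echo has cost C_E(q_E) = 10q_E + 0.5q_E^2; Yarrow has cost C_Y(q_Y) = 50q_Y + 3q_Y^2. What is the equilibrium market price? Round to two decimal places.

85.91

Echo's profit: π_E = (129 - Q)q_E - (10q_E + (1/2)q_E²). Setting ∂π_E/∂q_E = 0: 119 - 3q_E - (q_Y) = 0.
Yarrow's first-order condition: 79 - 8q_Y - (q_E) = 0.
So q_E = (119 - q_Y)/3 and q_Y = (79 - q_E)/8.
Substituting one into the other gives q_E = 873/23 and q_Y = 118/23.
Total output Q = 991/23, so price P = 129 - 991/23 = 1976/23.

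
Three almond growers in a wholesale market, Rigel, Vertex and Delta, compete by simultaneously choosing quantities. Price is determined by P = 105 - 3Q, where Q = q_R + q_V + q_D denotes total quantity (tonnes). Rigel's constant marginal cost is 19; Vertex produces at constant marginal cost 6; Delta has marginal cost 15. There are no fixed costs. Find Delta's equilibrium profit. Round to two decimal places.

150.52

Rigel's profit: π_R = (105 - 3Q)q_R - (19q_R). Setting ∂π_R/∂q_R = 0: 86 - 6q_R - 3(q_V + q_D) = 0.
Vertex's first-order condition: 99 - 6q_V - 3(q_R + q_D) = 0.
Delta's first-order condition: 90 - 6q_D - 3(q_R + q_V) = 0.
Summing all 3 equations gives 275 − 12Q = 0, hence Q = 275/12.
Back-substituting: q_R = (86 − 275/4)/3 = 23/4, q_V = (99 − 275/4)/3 = 121/12, q_D = (90 − 275/4)/3 = 85/12.
Price P = 105 - 3·(275/12) = 145/4.
Delta's profit: (145/4 - 15)·(85/12) = 150.5208.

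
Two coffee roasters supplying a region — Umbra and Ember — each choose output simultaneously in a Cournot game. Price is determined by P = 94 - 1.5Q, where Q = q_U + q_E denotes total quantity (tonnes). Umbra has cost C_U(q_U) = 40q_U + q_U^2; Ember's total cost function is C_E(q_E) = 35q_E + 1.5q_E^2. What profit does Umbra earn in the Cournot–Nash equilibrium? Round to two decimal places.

180.05

Umbra's profit: π_U = (94 - 1.5Q)q_U - (40q_U + q_U²). Setting ∂π_U/∂q_U = 0: 54 - 5q_U - (3/2)(q_E) = 0.
Ember's first-order condition: 59 - 6q_E - (3/2)(q_U) = 0.
Rearranging gives the reaction functions q_U = (54 - (3/2)q_E)/5 and q_E = (59 - (3/2)q_U)/6.
Solving the pair: q_U = 314/37, q_E = 856/111.
Price P = 94 - (3/2)·(1798/111) = 69.7027.
Umbra's profit: 69.7027·(314/37) - 40·(314/37) - (314/37)² = 180.0511.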